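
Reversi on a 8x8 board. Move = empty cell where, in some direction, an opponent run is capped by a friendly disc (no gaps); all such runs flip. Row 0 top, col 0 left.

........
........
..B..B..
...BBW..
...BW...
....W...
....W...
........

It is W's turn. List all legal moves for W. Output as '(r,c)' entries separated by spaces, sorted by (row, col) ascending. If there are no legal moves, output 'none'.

(1,1): flips 2 -> legal
(1,2): no bracket -> illegal
(1,3): no bracket -> illegal
(1,4): no bracket -> illegal
(1,5): flips 1 -> legal
(1,6): no bracket -> illegal
(2,1): no bracket -> illegal
(2,3): no bracket -> illegal
(2,4): flips 1 -> legal
(2,6): no bracket -> illegal
(3,1): no bracket -> illegal
(3,2): flips 3 -> legal
(3,6): no bracket -> illegal
(4,2): flips 1 -> legal
(4,5): no bracket -> illegal
(5,2): no bracket -> illegal
(5,3): no bracket -> illegal

Answer: (1,1) (1,5) (2,4) (3,2) (4,2)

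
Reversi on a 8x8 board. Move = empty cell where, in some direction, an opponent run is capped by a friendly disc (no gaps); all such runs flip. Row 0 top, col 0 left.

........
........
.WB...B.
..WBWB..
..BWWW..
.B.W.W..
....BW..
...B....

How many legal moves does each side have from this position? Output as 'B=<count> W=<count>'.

-- B to move --
(1,0): no bracket -> illegal
(1,1): no bracket -> illegal
(1,2): no bracket -> illegal
(2,0): flips 1 -> legal
(2,3): no bracket -> illegal
(2,4): no bracket -> illegal
(2,5): no bracket -> illegal
(3,0): no bracket -> illegal
(3,1): flips 1 -> legal
(3,6): no bracket -> illegal
(4,1): no bracket -> illegal
(4,6): flips 4 -> legal
(5,2): no bracket -> illegal
(5,4): no bracket -> illegal
(5,6): no bracket -> illegal
(6,2): flips 2 -> legal
(6,3): flips 2 -> legal
(6,6): flips 3 -> legal
(7,4): no bracket -> illegal
(7,5): flips 3 -> legal
(7,6): no bracket -> illegal
B mobility = 7
-- W to move --
(1,1): flips 2 -> legal
(1,2): flips 1 -> legal
(1,3): no bracket -> illegal
(1,5): no bracket -> illegal
(1,6): no bracket -> illegal
(1,7): flips 2 -> legal
(2,3): flips 2 -> legal
(2,4): no bracket -> illegal
(2,5): flips 1 -> legal
(2,7): no bracket -> illegal
(3,1): flips 1 -> legal
(3,6): flips 1 -> legal
(3,7): no bracket -> illegal
(4,0): no bracket -> illegal
(4,1): flips 1 -> legal
(4,6): no bracket -> illegal
(5,0): no bracket -> illegal
(5,2): flips 1 -> legal
(5,4): no bracket -> illegal
(6,0): no bracket -> illegal
(6,1): no bracket -> illegal
(6,2): no bracket -> illegal
(6,3): flips 1 -> legal
(7,2): no bracket -> illegal
(7,4): no bracket -> illegal
(7,5): flips 1 -> legal
W mobility = 11

Answer: B=7 W=11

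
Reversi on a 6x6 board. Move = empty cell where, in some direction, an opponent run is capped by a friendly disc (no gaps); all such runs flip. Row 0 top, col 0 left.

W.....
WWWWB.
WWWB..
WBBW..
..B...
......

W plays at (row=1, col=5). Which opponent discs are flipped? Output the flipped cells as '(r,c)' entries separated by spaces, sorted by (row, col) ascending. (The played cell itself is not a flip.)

Answer: (1,4)

Derivation:
Dir NW: first cell '.' (not opp) -> no flip
Dir N: first cell '.' (not opp) -> no flip
Dir NE: edge -> no flip
Dir W: opp run (1,4) capped by W -> flip
Dir E: edge -> no flip
Dir SW: first cell '.' (not opp) -> no flip
Dir S: first cell '.' (not opp) -> no flip
Dir SE: edge -> no flip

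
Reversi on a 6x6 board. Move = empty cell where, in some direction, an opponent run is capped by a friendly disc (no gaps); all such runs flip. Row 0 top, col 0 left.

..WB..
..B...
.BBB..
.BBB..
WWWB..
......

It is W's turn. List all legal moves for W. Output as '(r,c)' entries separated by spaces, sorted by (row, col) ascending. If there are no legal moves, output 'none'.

(0,1): no bracket -> illegal
(0,4): flips 1 -> legal
(1,0): no bracket -> illegal
(1,1): flips 2 -> legal
(1,3): flips 2 -> legal
(1,4): flips 2 -> legal
(2,0): flips 1 -> legal
(2,4): flips 1 -> legal
(3,0): no bracket -> illegal
(3,4): no bracket -> illegal
(4,4): flips 1 -> legal
(5,2): no bracket -> illegal
(5,3): no bracket -> illegal
(5,4): no bracket -> illegal

Answer: (0,4) (1,1) (1,3) (1,4) (2,0) (2,4) (4,4)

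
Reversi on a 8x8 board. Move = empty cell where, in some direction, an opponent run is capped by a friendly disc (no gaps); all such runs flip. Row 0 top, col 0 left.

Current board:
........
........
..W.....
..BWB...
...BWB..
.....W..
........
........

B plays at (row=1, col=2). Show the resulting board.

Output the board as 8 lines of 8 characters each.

Answer: ........
..B.....
..B.....
..BWB...
...BWB..
.....W..
........
........

Derivation:
Place B at (1,2); scan 8 dirs for brackets.
Dir NW: first cell '.' (not opp) -> no flip
Dir N: first cell '.' (not opp) -> no flip
Dir NE: first cell '.' (not opp) -> no flip
Dir W: first cell '.' (not opp) -> no flip
Dir E: first cell '.' (not opp) -> no flip
Dir SW: first cell '.' (not opp) -> no flip
Dir S: opp run (2,2) capped by B -> flip
Dir SE: first cell '.' (not opp) -> no flip
All flips: (2,2)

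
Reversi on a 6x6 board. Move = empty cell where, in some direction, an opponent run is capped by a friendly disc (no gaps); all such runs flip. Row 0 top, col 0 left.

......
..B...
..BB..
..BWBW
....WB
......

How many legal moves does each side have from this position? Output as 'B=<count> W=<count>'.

-- B to move --
(2,4): no bracket -> illegal
(2,5): flips 1 -> legal
(4,2): no bracket -> illegal
(4,3): flips 2 -> legal
(5,3): no bracket -> illegal
(5,4): flips 1 -> legal
(5,5): flips 2 -> legal
B mobility = 4
-- W to move --
(0,1): no bracket -> illegal
(0,2): no bracket -> illegal
(0,3): no bracket -> illegal
(1,1): flips 1 -> legal
(1,3): flips 1 -> legal
(1,4): no bracket -> illegal
(2,1): no bracket -> illegal
(2,4): flips 1 -> legal
(2,5): no bracket -> illegal
(3,1): flips 1 -> legal
(4,1): no bracket -> illegal
(4,2): no bracket -> illegal
(4,3): no bracket -> illegal
(5,4): no bracket -> illegal
(5,5): flips 1 -> legal
W mobility = 5

Answer: B=4 W=5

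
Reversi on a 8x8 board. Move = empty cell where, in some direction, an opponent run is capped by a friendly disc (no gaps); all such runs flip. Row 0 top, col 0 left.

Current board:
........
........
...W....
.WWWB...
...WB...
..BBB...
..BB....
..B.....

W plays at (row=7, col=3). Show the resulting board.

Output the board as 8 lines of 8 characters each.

Place W at (7,3); scan 8 dirs for brackets.
Dir NW: opp run (6,2), next='.' -> no flip
Dir N: opp run (6,3) (5,3) capped by W -> flip
Dir NE: first cell '.' (not opp) -> no flip
Dir W: opp run (7,2), next='.' -> no flip
Dir E: first cell '.' (not opp) -> no flip
Dir SW: edge -> no flip
Dir S: edge -> no flip
Dir SE: edge -> no flip
All flips: (5,3) (6,3)

Answer: ........
........
...W....
.WWWB...
...WB...
..BWB...
..BW....
..BW....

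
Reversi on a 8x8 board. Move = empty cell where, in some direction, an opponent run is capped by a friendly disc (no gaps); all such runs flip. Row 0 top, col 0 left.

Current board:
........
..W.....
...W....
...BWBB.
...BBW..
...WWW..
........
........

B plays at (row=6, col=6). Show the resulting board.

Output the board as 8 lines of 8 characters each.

Place B at (6,6); scan 8 dirs for brackets.
Dir NW: opp run (5,5) capped by B -> flip
Dir N: first cell '.' (not opp) -> no flip
Dir NE: first cell '.' (not opp) -> no flip
Dir W: first cell '.' (not opp) -> no flip
Dir E: first cell '.' (not opp) -> no flip
Dir SW: first cell '.' (not opp) -> no flip
Dir S: first cell '.' (not opp) -> no flip
Dir SE: first cell '.' (not opp) -> no flip
All flips: (5,5)

Answer: ........
..W.....
...W....
...BWBB.
...BBW..
...WWB..
......B.
........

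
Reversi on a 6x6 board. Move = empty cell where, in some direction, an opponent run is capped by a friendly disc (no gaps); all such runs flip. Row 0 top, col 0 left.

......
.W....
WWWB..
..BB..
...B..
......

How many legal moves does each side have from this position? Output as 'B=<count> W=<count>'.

Answer: B=3 W=4

Derivation:
-- B to move --
(0,0): flips 2 -> legal
(0,1): no bracket -> illegal
(0,2): no bracket -> illegal
(1,0): flips 1 -> legal
(1,2): flips 1 -> legal
(1,3): no bracket -> illegal
(3,0): no bracket -> illegal
(3,1): no bracket -> illegal
B mobility = 3
-- W to move --
(1,2): no bracket -> illegal
(1,3): no bracket -> illegal
(1,4): no bracket -> illegal
(2,4): flips 1 -> legal
(3,1): no bracket -> illegal
(3,4): no bracket -> illegal
(4,1): no bracket -> illegal
(4,2): flips 1 -> legal
(4,4): flips 1 -> legal
(5,2): no bracket -> illegal
(5,3): no bracket -> illegal
(5,4): flips 2 -> legal
W mobility = 4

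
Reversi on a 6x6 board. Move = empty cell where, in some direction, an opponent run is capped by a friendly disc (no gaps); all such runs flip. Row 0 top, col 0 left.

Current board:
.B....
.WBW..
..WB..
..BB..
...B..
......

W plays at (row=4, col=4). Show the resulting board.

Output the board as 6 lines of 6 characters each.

Answer: .B....
.WBW..
..WB..
..BW..
...BW.
......

Derivation:
Place W at (4,4); scan 8 dirs for brackets.
Dir NW: opp run (3,3) capped by W -> flip
Dir N: first cell '.' (not opp) -> no flip
Dir NE: first cell '.' (not opp) -> no flip
Dir W: opp run (4,3), next='.' -> no flip
Dir E: first cell '.' (not opp) -> no flip
Dir SW: first cell '.' (not opp) -> no flip
Dir S: first cell '.' (not opp) -> no flip
Dir SE: first cell '.' (not opp) -> no flip
All flips: (3,3)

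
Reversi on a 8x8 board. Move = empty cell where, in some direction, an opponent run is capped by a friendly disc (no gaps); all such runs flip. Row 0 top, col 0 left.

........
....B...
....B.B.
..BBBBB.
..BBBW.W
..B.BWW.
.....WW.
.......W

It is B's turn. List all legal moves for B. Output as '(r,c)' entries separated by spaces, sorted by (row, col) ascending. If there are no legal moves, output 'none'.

Answer: (4,6) (5,7) (6,7) (7,5) (7,6)

Derivation:
(3,7): no bracket -> illegal
(4,6): flips 1 -> legal
(5,7): flips 2 -> legal
(6,4): no bracket -> illegal
(6,7): flips 2 -> legal
(7,4): no bracket -> illegal
(7,5): flips 3 -> legal
(7,6): flips 1 -> legal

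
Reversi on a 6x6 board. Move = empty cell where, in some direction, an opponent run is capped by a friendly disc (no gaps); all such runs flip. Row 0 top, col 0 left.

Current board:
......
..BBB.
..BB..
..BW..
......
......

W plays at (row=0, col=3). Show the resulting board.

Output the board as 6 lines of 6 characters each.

Answer: ...W..
..BWB.
..BW..
..BW..
......
......

Derivation:
Place W at (0,3); scan 8 dirs for brackets.
Dir NW: edge -> no flip
Dir N: edge -> no flip
Dir NE: edge -> no flip
Dir W: first cell '.' (not opp) -> no flip
Dir E: first cell '.' (not opp) -> no flip
Dir SW: opp run (1,2), next='.' -> no flip
Dir S: opp run (1,3) (2,3) capped by W -> flip
Dir SE: opp run (1,4), next='.' -> no flip
All flips: (1,3) (2,3)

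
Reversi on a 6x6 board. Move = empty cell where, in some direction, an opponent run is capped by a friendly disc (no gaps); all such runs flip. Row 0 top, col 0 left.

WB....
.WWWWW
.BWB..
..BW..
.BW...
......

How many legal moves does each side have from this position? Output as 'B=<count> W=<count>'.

Answer: B=6 W=8

Derivation:
-- B to move --
(0,2): flips 2 -> legal
(0,3): flips 2 -> legal
(0,4): no bracket -> illegal
(0,5): flips 1 -> legal
(1,0): no bracket -> illegal
(2,0): no bracket -> illegal
(2,4): no bracket -> illegal
(2,5): no bracket -> illegal
(3,1): no bracket -> illegal
(3,4): flips 1 -> legal
(4,3): flips 2 -> legal
(4,4): no bracket -> illegal
(5,1): no bracket -> illegal
(5,2): flips 1 -> legal
(5,3): no bracket -> illegal
B mobility = 6
-- W to move --
(0,2): flips 1 -> legal
(1,0): no bracket -> illegal
(2,0): flips 1 -> legal
(2,4): flips 1 -> legal
(3,0): flips 1 -> legal
(3,1): flips 2 -> legal
(3,4): flips 1 -> legal
(4,0): flips 1 -> legal
(4,3): no bracket -> illegal
(5,0): flips 3 -> legal
(5,1): no bracket -> illegal
(5,2): no bracket -> illegal
W mobility = 8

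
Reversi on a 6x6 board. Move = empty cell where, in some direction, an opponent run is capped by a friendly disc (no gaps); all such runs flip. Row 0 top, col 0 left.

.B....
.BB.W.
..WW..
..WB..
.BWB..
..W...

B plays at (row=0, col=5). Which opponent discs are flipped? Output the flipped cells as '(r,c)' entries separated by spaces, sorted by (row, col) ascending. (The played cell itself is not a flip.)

Answer: (1,4) (2,3) (3,2)

Derivation:
Dir NW: edge -> no flip
Dir N: edge -> no flip
Dir NE: edge -> no flip
Dir W: first cell '.' (not opp) -> no flip
Dir E: edge -> no flip
Dir SW: opp run (1,4) (2,3) (3,2) capped by B -> flip
Dir S: first cell '.' (not opp) -> no flip
Dir SE: edge -> no flip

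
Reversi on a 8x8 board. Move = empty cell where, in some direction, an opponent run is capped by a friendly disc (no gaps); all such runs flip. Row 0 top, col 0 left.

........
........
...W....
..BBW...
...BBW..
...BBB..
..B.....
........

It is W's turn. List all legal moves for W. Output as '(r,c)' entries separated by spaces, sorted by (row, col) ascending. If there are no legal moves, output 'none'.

(2,1): no bracket -> illegal
(2,2): no bracket -> illegal
(2,4): no bracket -> illegal
(3,1): flips 2 -> legal
(3,5): no bracket -> illegal
(4,1): flips 1 -> legal
(4,2): flips 2 -> legal
(4,6): no bracket -> illegal
(5,1): no bracket -> illegal
(5,2): flips 1 -> legal
(5,6): no bracket -> illegal
(6,1): no bracket -> illegal
(6,3): flips 4 -> legal
(6,4): flips 2 -> legal
(6,5): flips 1 -> legal
(6,6): no bracket -> illegal
(7,1): no bracket -> illegal
(7,2): no bracket -> illegal
(7,3): no bracket -> illegal

Answer: (3,1) (4,1) (4,2) (5,2) (6,3) (6,4) (6,5)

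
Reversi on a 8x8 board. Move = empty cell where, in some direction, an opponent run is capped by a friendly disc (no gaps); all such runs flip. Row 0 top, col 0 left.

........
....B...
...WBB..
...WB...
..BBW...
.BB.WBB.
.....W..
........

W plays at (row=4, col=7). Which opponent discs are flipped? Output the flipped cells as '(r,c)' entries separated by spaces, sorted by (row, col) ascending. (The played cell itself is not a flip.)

Dir NW: first cell '.' (not opp) -> no flip
Dir N: first cell '.' (not opp) -> no flip
Dir NE: edge -> no flip
Dir W: first cell '.' (not opp) -> no flip
Dir E: edge -> no flip
Dir SW: opp run (5,6) capped by W -> flip
Dir S: first cell '.' (not opp) -> no flip
Dir SE: edge -> no flip

Answer: (5,6)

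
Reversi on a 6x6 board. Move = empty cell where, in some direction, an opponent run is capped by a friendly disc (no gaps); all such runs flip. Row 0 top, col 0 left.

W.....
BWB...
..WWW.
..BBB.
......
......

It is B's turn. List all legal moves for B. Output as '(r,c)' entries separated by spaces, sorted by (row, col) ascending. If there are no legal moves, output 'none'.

(0,1): no bracket -> illegal
(0,2): no bracket -> illegal
(1,3): flips 1 -> legal
(1,4): flips 2 -> legal
(1,5): flips 1 -> legal
(2,0): no bracket -> illegal
(2,1): no bracket -> illegal
(2,5): no bracket -> illegal
(3,1): no bracket -> illegal
(3,5): no bracket -> illegal

Answer: (1,3) (1,4) (1,5)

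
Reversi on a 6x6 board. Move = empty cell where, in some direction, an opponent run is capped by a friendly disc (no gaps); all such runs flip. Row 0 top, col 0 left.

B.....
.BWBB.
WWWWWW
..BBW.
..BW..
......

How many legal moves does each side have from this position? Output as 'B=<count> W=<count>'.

Answer: B=8 W=12

Derivation:
-- B to move --
(0,1): no bracket -> illegal
(0,2): flips 2 -> legal
(0,3): no bracket -> illegal
(1,0): flips 1 -> legal
(1,5): flips 1 -> legal
(3,0): no bracket -> illegal
(3,1): flips 2 -> legal
(3,5): flips 2 -> legal
(4,4): flips 3 -> legal
(4,5): no bracket -> illegal
(5,2): no bracket -> illegal
(5,3): flips 1 -> legal
(5,4): flips 1 -> legal
B mobility = 8
-- W to move --
(0,1): flips 1 -> legal
(0,2): flips 2 -> legal
(0,3): flips 2 -> legal
(0,4): flips 2 -> legal
(0,5): flips 1 -> legal
(1,0): flips 1 -> legal
(1,5): flips 2 -> legal
(3,1): flips 2 -> legal
(4,1): flips 2 -> legal
(4,4): flips 1 -> legal
(5,1): flips 2 -> legal
(5,2): flips 2 -> legal
(5,3): no bracket -> illegal
W mobility = 12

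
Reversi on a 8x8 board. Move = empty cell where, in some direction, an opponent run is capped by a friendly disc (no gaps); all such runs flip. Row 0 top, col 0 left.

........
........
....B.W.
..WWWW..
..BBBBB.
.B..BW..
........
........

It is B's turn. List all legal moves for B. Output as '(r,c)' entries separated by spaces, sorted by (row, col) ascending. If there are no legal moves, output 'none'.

Answer: (1,7) (2,1) (2,2) (2,3) (2,5) (5,6) (6,4) (6,5) (6,6)

Derivation:
(1,5): no bracket -> illegal
(1,6): no bracket -> illegal
(1,7): flips 2 -> legal
(2,1): flips 1 -> legal
(2,2): flips 2 -> legal
(2,3): flips 2 -> legal
(2,5): flips 2 -> legal
(2,7): no bracket -> illegal
(3,1): no bracket -> illegal
(3,6): no bracket -> illegal
(3,7): no bracket -> illegal
(4,1): no bracket -> illegal
(5,6): flips 1 -> legal
(6,4): flips 1 -> legal
(6,5): flips 1 -> legal
(6,6): flips 1 -> legal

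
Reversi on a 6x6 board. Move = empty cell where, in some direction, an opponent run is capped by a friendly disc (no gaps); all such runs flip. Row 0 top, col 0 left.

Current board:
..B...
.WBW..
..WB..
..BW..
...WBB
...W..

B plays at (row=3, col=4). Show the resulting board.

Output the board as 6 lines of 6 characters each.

Answer: ..B...
.WBW..
..WB..
..BBB.
...WBB
...W..

Derivation:
Place B at (3,4); scan 8 dirs for brackets.
Dir NW: first cell 'B' (not opp) -> no flip
Dir N: first cell '.' (not opp) -> no flip
Dir NE: first cell '.' (not opp) -> no flip
Dir W: opp run (3,3) capped by B -> flip
Dir E: first cell '.' (not opp) -> no flip
Dir SW: opp run (4,3), next='.' -> no flip
Dir S: first cell 'B' (not opp) -> no flip
Dir SE: first cell 'B' (not opp) -> no flip
All flips: (3,3)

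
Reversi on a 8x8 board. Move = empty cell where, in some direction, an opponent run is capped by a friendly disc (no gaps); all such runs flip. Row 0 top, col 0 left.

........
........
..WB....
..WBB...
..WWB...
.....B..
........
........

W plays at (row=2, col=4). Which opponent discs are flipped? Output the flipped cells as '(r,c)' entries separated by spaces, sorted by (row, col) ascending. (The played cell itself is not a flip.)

Dir NW: first cell '.' (not opp) -> no flip
Dir N: first cell '.' (not opp) -> no flip
Dir NE: first cell '.' (not opp) -> no flip
Dir W: opp run (2,3) capped by W -> flip
Dir E: first cell '.' (not opp) -> no flip
Dir SW: opp run (3,3) capped by W -> flip
Dir S: opp run (3,4) (4,4), next='.' -> no flip
Dir SE: first cell '.' (not opp) -> no flip

Answer: (2,3) (3,3)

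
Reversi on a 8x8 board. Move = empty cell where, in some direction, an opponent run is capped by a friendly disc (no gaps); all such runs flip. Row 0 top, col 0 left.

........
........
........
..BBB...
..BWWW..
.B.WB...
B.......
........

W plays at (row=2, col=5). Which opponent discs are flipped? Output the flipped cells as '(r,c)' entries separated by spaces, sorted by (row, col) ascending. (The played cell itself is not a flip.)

Answer: (3,4)

Derivation:
Dir NW: first cell '.' (not opp) -> no flip
Dir N: first cell '.' (not opp) -> no flip
Dir NE: first cell '.' (not opp) -> no flip
Dir W: first cell '.' (not opp) -> no flip
Dir E: first cell '.' (not opp) -> no flip
Dir SW: opp run (3,4) capped by W -> flip
Dir S: first cell '.' (not opp) -> no flip
Dir SE: first cell '.' (not opp) -> no flip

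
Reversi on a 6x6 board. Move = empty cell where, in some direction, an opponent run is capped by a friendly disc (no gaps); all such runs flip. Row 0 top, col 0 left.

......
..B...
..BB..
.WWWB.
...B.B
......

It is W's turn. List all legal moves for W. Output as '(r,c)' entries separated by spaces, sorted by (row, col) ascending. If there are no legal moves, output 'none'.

Answer: (0,2) (1,1) (1,3) (1,4) (3,5) (5,3) (5,4)

Derivation:
(0,1): no bracket -> illegal
(0,2): flips 2 -> legal
(0,3): no bracket -> illegal
(1,1): flips 1 -> legal
(1,3): flips 2 -> legal
(1,4): flips 1 -> legal
(2,1): no bracket -> illegal
(2,4): no bracket -> illegal
(2,5): no bracket -> illegal
(3,5): flips 1 -> legal
(4,2): no bracket -> illegal
(4,4): no bracket -> illegal
(5,2): no bracket -> illegal
(5,3): flips 1 -> legal
(5,4): flips 1 -> legal
(5,5): no bracket -> illegal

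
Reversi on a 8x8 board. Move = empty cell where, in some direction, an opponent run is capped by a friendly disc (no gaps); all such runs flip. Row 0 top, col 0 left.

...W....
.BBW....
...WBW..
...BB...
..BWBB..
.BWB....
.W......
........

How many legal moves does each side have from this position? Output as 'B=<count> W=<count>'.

Answer: B=8 W=11

Derivation:
-- B to move --
(0,2): flips 1 -> legal
(0,4): no bracket -> illegal
(1,4): flips 1 -> legal
(1,5): no bracket -> illegal
(1,6): flips 1 -> legal
(2,2): flips 1 -> legal
(2,6): flips 1 -> legal
(3,2): no bracket -> illegal
(3,5): no bracket -> illegal
(3,6): no bracket -> illegal
(4,1): no bracket -> illegal
(5,0): no bracket -> illegal
(5,4): no bracket -> illegal
(6,0): no bracket -> illegal
(6,2): flips 1 -> legal
(6,3): no bracket -> illegal
(7,0): flips 3 -> legal
(7,1): flips 1 -> legal
(7,2): no bracket -> illegal
B mobility = 8
-- W to move --
(0,0): no bracket -> illegal
(0,1): flips 1 -> legal
(0,2): no bracket -> illegal
(1,0): flips 2 -> legal
(1,4): no bracket -> illegal
(1,5): no bracket -> illegal
(2,0): no bracket -> illegal
(2,1): flips 1 -> legal
(2,2): no bracket -> illegal
(3,1): no bracket -> illegal
(3,2): flips 1 -> legal
(3,5): flips 1 -> legal
(3,6): no bracket -> illegal
(4,0): no bracket -> illegal
(4,1): flips 2 -> legal
(4,6): flips 2 -> legal
(5,0): flips 1 -> legal
(5,4): flips 1 -> legal
(5,5): no bracket -> illegal
(5,6): flips 2 -> legal
(6,0): no bracket -> illegal
(6,2): no bracket -> illegal
(6,3): flips 1 -> legal
(6,4): no bracket -> illegal
W mobility = 11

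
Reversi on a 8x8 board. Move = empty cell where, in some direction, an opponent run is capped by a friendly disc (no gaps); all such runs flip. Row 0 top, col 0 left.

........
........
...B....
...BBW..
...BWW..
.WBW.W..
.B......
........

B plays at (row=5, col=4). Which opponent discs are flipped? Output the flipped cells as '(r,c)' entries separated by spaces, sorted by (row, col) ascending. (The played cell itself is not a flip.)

Answer: (4,4) (5,3)

Derivation:
Dir NW: first cell 'B' (not opp) -> no flip
Dir N: opp run (4,4) capped by B -> flip
Dir NE: opp run (4,5), next='.' -> no flip
Dir W: opp run (5,3) capped by B -> flip
Dir E: opp run (5,5), next='.' -> no flip
Dir SW: first cell '.' (not opp) -> no flip
Dir S: first cell '.' (not opp) -> no flip
Dir SE: first cell '.' (not opp) -> no flip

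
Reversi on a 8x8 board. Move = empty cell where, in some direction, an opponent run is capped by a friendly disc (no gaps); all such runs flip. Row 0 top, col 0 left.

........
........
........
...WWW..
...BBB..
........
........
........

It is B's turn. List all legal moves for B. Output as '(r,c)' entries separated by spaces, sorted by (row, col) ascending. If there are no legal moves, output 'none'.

Answer: (2,2) (2,3) (2,4) (2,5) (2,6)

Derivation:
(2,2): flips 1 -> legal
(2,3): flips 2 -> legal
(2,4): flips 1 -> legal
(2,5): flips 2 -> legal
(2,6): flips 1 -> legal
(3,2): no bracket -> illegal
(3,6): no bracket -> illegal
(4,2): no bracket -> illegal
(4,6): no bracket -> illegal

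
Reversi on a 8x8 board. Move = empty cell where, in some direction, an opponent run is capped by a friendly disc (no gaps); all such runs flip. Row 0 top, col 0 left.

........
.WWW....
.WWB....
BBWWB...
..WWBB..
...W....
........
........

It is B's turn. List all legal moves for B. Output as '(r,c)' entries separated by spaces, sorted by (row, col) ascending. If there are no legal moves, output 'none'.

Answer: (0,0) (0,1) (0,3) (0,4) (2,0) (4,1) (5,2) (6,2) (6,3) (6,4)

Derivation:
(0,0): flips 3 -> legal
(0,1): flips 3 -> legal
(0,2): no bracket -> illegal
(0,3): flips 3 -> legal
(0,4): flips 2 -> legal
(1,0): no bracket -> illegal
(1,4): no bracket -> illegal
(2,0): flips 2 -> legal
(2,4): no bracket -> illegal
(4,1): flips 3 -> legal
(5,1): no bracket -> illegal
(5,2): flips 1 -> legal
(5,4): no bracket -> illegal
(6,2): flips 1 -> legal
(6,3): flips 3 -> legal
(6,4): flips 2 -> legal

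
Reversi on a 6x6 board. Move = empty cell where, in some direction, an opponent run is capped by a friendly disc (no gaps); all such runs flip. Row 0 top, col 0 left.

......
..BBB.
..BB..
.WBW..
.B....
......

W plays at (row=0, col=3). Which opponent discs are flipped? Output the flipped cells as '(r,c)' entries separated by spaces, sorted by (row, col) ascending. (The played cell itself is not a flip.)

Answer: (1,3) (2,3)

Derivation:
Dir NW: edge -> no flip
Dir N: edge -> no flip
Dir NE: edge -> no flip
Dir W: first cell '.' (not opp) -> no flip
Dir E: first cell '.' (not opp) -> no flip
Dir SW: opp run (1,2), next='.' -> no flip
Dir S: opp run (1,3) (2,3) capped by W -> flip
Dir SE: opp run (1,4), next='.' -> no flip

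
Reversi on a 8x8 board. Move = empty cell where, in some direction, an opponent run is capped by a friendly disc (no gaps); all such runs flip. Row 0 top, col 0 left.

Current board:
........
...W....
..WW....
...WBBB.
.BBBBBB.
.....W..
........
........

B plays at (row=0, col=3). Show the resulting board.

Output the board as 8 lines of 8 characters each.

Answer: ...B....
...B....
..WB....
...BBBB.
.BBBBBB.
.....W..
........
........

Derivation:
Place B at (0,3); scan 8 dirs for brackets.
Dir NW: edge -> no flip
Dir N: edge -> no flip
Dir NE: edge -> no flip
Dir W: first cell '.' (not opp) -> no flip
Dir E: first cell '.' (not opp) -> no flip
Dir SW: first cell '.' (not opp) -> no flip
Dir S: opp run (1,3) (2,3) (3,3) capped by B -> flip
Dir SE: first cell '.' (not opp) -> no flip
All flips: (1,3) (2,3) (3,3)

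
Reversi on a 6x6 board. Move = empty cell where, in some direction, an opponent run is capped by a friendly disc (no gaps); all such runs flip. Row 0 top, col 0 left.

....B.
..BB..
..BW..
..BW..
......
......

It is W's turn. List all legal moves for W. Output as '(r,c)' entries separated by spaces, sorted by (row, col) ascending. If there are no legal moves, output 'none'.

(0,1): flips 1 -> legal
(0,2): no bracket -> illegal
(0,3): flips 1 -> legal
(0,5): no bracket -> illegal
(1,1): flips 1 -> legal
(1,4): no bracket -> illegal
(1,5): no bracket -> illegal
(2,1): flips 1 -> legal
(2,4): no bracket -> illegal
(3,1): flips 1 -> legal
(4,1): flips 1 -> legal
(4,2): no bracket -> illegal
(4,3): no bracket -> illegal

Answer: (0,1) (0,3) (1,1) (2,1) (3,1) (4,1)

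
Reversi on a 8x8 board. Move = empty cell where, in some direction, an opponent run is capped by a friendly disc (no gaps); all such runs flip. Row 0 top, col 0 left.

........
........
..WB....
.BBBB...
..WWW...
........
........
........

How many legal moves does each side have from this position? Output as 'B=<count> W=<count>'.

-- B to move --
(1,1): flips 1 -> legal
(1,2): flips 1 -> legal
(1,3): flips 1 -> legal
(2,1): flips 1 -> legal
(3,5): no bracket -> illegal
(4,1): no bracket -> illegal
(4,5): no bracket -> illegal
(5,1): flips 1 -> legal
(5,2): flips 2 -> legal
(5,3): flips 2 -> legal
(5,4): flips 2 -> legal
(5,5): flips 1 -> legal
B mobility = 9
-- W to move --
(1,2): no bracket -> illegal
(1,3): flips 2 -> legal
(1,4): no bracket -> illegal
(2,0): flips 1 -> legal
(2,1): flips 1 -> legal
(2,4): flips 3 -> legal
(2,5): flips 1 -> legal
(3,0): no bracket -> illegal
(3,5): no bracket -> illegal
(4,0): flips 1 -> legal
(4,1): no bracket -> illegal
(4,5): no bracket -> illegal
W mobility = 6

Answer: B=9 W=6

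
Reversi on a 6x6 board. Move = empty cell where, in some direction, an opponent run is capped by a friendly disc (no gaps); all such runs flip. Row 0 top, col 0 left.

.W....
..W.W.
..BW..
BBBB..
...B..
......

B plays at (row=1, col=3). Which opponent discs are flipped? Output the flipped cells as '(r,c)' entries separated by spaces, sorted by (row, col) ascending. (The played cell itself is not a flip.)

Answer: (2,3)

Derivation:
Dir NW: first cell '.' (not opp) -> no flip
Dir N: first cell '.' (not opp) -> no flip
Dir NE: first cell '.' (not opp) -> no flip
Dir W: opp run (1,2), next='.' -> no flip
Dir E: opp run (1,4), next='.' -> no flip
Dir SW: first cell 'B' (not opp) -> no flip
Dir S: opp run (2,3) capped by B -> flip
Dir SE: first cell '.' (not opp) -> no flip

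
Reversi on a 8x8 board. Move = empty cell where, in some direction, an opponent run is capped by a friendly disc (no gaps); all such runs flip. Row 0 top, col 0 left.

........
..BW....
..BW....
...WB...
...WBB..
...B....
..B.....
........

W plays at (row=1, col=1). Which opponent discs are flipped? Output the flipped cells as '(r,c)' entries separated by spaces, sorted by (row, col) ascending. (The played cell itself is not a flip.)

Answer: (1,2) (2,2)

Derivation:
Dir NW: first cell '.' (not opp) -> no flip
Dir N: first cell '.' (not opp) -> no flip
Dir NE: first cell '.' (not opp) -> no flip
Dir W: first cell '.' (not opp) -> no flip
Dir E: opp run (1,2) capped by W -> flip
Dir SW: first cell '.' (not opp) -> no flip
Dir S: first cell '.' (not opp) -> no flip
Dir SE: opp run (2,2) capped by W -> flip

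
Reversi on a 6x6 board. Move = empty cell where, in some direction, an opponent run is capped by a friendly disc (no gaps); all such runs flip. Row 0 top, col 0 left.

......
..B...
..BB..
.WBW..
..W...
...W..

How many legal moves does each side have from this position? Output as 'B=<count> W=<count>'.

Answer: B=6 W=3

Derivation:
-- B to move --
(2,0): no bracket -> illegal
(2,1): no bracket -> illegal
(2,4): no bracket -> illegal
(3,0): flips 1 -> legal
(3,4): flips 1 -> legal
(4,0): flips 1 -> legal
(4,1): no bracket -> illegal
(4,3): flips 1 -> legal
(4,4): flips 1 -> legal
(5,1): no bracket -> illegal
(5,2): flips 1 -> legal
(5,4): no bracket -> illegal
B mobility = 6
-- W to move --
(0,1): no bracket -> illegal
(0,2): flips 3 -> legal
(0,3): no bracket -> illegal
(1,1): flips 1 -> legal
(1,3): flips 2 -> legal
(1,4): no bracket -> illegal
(2,1): no bracket -> illegal
(2,4): no bracket -> illegal
(3,4): no bracket -> illegal
(4,1): no bracket -> illegal
(4,3): no bracket -> illegal
W mobility = 3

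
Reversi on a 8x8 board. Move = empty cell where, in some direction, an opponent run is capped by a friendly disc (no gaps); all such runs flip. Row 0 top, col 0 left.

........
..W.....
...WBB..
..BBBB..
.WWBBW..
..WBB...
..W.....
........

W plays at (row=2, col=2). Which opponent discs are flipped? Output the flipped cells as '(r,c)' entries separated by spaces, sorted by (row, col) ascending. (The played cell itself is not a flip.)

Dir NW: first cell '.' (not opp) -> no flip
Dir N: first cell 'W' (not opp) -> no flip
Dir NE: first cell '.' (not opp) -> no flip
Dir W: first cell '.' (not opp) -> no flip
Dir E: first cell 'W' (not opp) -> no flip
Dir SW: first cell '.' (not opp) -> no flip
Dir S: opp run (3,2) capped by W -> flip
Dir SE: opp run (3,3) (4,4), next='.' -> no flip

Answer: (3,2)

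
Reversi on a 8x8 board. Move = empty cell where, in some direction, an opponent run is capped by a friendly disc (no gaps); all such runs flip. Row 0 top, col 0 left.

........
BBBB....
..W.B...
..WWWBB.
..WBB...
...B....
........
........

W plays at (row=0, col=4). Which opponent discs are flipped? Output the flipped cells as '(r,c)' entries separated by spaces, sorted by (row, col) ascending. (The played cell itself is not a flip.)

Dir NW: edge -> no flip
Dir N: edge -> no flip
Dir NE: edge -> no flip
Dir W: first cell '.' (not opp) -> no flip
Dir E: first cell '.' (not opp) -> no flip
Dir SW: opp run (1,3) capped by W -> flip
Dir S: first cell '.' (not opp) -> no flip
Dir SE: first cell '.' (not opp) -> no flip

Answer: (1,3)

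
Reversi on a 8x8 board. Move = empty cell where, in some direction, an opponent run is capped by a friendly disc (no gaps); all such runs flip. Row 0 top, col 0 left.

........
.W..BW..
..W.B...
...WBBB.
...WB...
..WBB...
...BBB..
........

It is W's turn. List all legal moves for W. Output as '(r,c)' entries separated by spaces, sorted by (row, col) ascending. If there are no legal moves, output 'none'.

Answer: (1,3) (2,5) (3,7) (4,5) (5,5) (7,3) (7,4) (7,6)

Derivation:
(0,3): no bracket -> illegal
(0,4): no bracket -> illegal
(0,5): no bracket -> illegal
(1,3): flips 1 -> legal
(2,3): no bracket -> illegal
(2,5): flips 1 -> legal
(2,6): no bracket -> illegal
(2,7): no bracket -> illegal
(3,7): flips 3 -> legal
(4,2): no bracket -> illegal
(4,5): flips 1 -> legal
(4,6): no bracket -> illegal
(4,7): no bracket -> illegal
(5,5): flips 3 -> legal
(5,6): no bracket -> illegal
(6,2): no bracket -> illegal
(6,6): no bracket -> illegal
(7,2): no bracket -> illegal
(7,3): flips 2 -> legal
(7,4): flips 1 -> legal
(7,5): no bracket -> illegal
(7,6): flips 2 -> legal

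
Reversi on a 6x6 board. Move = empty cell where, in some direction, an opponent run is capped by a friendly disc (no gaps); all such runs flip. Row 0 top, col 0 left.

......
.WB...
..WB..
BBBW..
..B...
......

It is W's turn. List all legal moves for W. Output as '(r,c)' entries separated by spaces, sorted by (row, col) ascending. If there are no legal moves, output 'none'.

Answer: (0,2) (1,3) (2,4) (4,0) (5,1) (5,2)

Derivation:
(0,1): no bracket -> illegal
(0,2): flips 1 -> legal
(0,3): no bracket -> illegal
(1,3): flips 2 -> legal
(1,4): no bracket -> illegal
(2,0): no bracket -> illegal
(2,1): no bracket -> illegal
(2,4): flips 1 -> legal
(3,4): no bracket -> illegal
(4,0): flips 1 -> legal
(4,1): no bracket -> illegal
(4,3): no bracket -> illegal
(5,1): flips 1 -> legal
(5,2): flips 2 -> legal
(5,3): no bracket -> illegal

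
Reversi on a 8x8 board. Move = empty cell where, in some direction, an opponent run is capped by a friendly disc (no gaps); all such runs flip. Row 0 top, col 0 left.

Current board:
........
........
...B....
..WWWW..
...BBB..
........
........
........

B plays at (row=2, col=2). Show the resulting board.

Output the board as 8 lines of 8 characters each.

Place B at (2,2); scan 8 dirs for brackets.
Dir NW: first cell '.' (not opp) -> no flip
Dir N: first cell '.' (not opp) -> no flip
Dir NE: first cell '.' (not opp) -> no flip
Dir W: first cell '.' (not opp) -> no flip
Dir E: first cell 'B' (not opp) -> no flip
Dir SW: first cell '.' (not opp) -> no flip
Dir S: opp run (3,2), next='.' -> no flip
Dir SE: opp run (3,3) capped by B -> flip
All flips: (3,3)

Answer: ........
........
..BB....
..WBWW..
...BBB..
........
........
........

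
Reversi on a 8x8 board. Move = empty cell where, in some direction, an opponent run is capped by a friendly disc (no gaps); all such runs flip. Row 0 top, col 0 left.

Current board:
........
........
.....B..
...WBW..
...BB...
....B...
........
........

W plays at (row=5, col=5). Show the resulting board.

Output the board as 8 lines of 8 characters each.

Answer: ........
........
.....B..
...WBW..
...BW...
....BW..
........
........

Derivation:
Place W at (5,5); scan 8 dirs for brackets.
Dir NW: opp run (4,4) capped by W -> flip
Dir N: first cell '.' (not opp) -> no flip
Dir NE: first cell '.' (not opp) -> no flip
Dir W: opp run (5,4), next='.' -> no flip
Dir E: first cell '.' (not opp) -> no flip
Dir SW: first cell '.' (not opp) -> no flip
Dir S: first cell '.' (not opp) -> no flip
Dir SE: first cell '.' (not opp) -> no flip
All flips: (4,4)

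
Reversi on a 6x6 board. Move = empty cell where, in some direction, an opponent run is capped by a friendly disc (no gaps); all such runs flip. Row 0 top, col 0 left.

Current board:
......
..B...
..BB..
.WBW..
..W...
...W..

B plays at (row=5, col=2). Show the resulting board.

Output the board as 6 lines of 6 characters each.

Answer: ......
..B...
..BB..
.WBW..
..B...
..BW..

Derivation:
Place B at (5,2); scan 8 dirs for brackets.
Dir NW: first cell '.' (not opp) -> no flip
Dir N: opp run (4,2) capped by B -> flip
Dir NE: first cell '.' (not opp) -> no flip
Dir W: first cell '.' (not opp) -> no flip
Dir E: opp run (5,3), next='.' -> no flip
Dir SW: edge -> no flip
Dir S: edge -> no flip
Dir SE: edge -> no flip
All flips: (4,2)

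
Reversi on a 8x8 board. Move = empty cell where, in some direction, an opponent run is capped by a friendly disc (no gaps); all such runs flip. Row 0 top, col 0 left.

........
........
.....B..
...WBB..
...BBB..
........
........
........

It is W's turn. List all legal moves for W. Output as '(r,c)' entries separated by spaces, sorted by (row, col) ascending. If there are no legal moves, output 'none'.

Answer: (3,6) (5,3) (5,5)

Derivation:
(1,4): no bracket -> illegal
(1,5): no bracket -> illegal
(1,6): no bracket -> illegal
(2,3): no bracket -> illegal
(2,4): no bracket -> illegal
(2,6): no bracket -> illegal
(3,2): no bracket -> illegal
(3,6): flips 2 -> legal
(4,2): no bracket -> illegal
(4,6): no bracket -> illegal
(5,2): no bracket -> illegal
(5,3): flips 1 -> legal
(5,4): no bracket -> illegal
(5,5): flips 1 -> legal
(5,6): no bracket -> illegal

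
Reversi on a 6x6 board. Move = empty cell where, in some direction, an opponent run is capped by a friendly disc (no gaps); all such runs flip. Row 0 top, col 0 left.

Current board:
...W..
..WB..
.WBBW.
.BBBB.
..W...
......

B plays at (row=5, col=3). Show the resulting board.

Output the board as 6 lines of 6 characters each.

Answer: ...W..
..WB..
.WBBW.
.BBBB.
..B...
...B..

Derivation:
Place B at (5,3); scan 8 dirs for brackets.
Dir NW: opp run (4,2) capped by B -> flip
Dir N: first cell '.' (not opp) -> no flip
Dir NE: first cell '.' (not opp) -> no flip
Dir W: first cell '.' (not opp) -> no flip
Dir E: first cell '.' (not opp) -> no flip
Dir SW: edge -> no flip
Dir S: edge -> no flip
Dir SE: edge -> no flip
All flips: (4,2)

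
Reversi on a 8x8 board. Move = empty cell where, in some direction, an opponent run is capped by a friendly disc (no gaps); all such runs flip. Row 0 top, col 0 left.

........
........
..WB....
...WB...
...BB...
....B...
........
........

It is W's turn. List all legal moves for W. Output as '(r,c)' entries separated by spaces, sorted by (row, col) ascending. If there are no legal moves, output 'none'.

Answer: (1,3) (2,4) (3,5) (5,3) (5,5)

Derivation:
(1,2): no bracket -> illegal
(1,3): flips 1 -> legal
(1,4): no bracket -> illegal
(2,4): flips 1 -> legal
(2,5): no bracket -> illegal
(3,2): no bracket -> illegal
(3,5): flips 1 -> legal
(4,2): no bracket -> illegal
(4,5): no bracket -> illegal
(5,2): no bracket -> illegal
(5,3): flips 1 -> legal
(5,5): flips 1 -> legal
(6,3): no bracket -> illegal
(6,4): no bracket -> illegal
(6,5): no bracket -> illegal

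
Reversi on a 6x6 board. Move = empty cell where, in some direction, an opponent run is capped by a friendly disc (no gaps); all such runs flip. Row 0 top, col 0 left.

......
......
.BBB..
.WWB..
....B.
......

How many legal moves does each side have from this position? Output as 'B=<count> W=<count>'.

-- B to move --
(2,0): no bracket -> illegal
(3,0): flips 2 -> legal
(4,0): flips 1 -> legal
(4,1): flips 2 -> legal
(4,2): flips 1 -> legal
(4,3): flips 1 -> legal
B mobility = 5
-- W to move --
(1,0): flips 1 -> legal
(1,1): flips 1 -> legal
(1,2): flips 1 -> legal
(1,3): flips 1 -> legal
(1,4): flips 1 -> legal
(2,0): no bracket -> illegal
(2,4): no bracket -> illegal
(3,0): no bracket -> illegal
(3,4): flips 1 -> legal
(3,5): no bracket -> illegal
(4,2): no bracket -> illegal
(4,3): no bracket -> illegal
(4,5): no bracket -> illegal
(5,3): no bracket -> illegal
(5,4): no bracket -> illegal
(5,5): no bracket -> illegal
W mobility = 6

Answer: B=5 W=6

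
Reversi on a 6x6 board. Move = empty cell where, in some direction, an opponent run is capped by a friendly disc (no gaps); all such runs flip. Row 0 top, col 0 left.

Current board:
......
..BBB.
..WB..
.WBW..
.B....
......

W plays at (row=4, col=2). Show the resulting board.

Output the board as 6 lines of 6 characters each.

Answer: ......
..BBB.
..WB..
.WWW..
.BW...
......

Derivation:
Place W at (4,2); scan 8 dirs for brackets.
Dir NW: first cell 'W' (not opp) -> no flip
Dir N: opp run (3,2) capped by W -> flip
Dir NE: first cell 'W' (not opp) -> no flip
Dir W: opp run (4,1), next='.' -> no flip
Dir E: first cell '.' (not opp) -> no flip
Dir SW: first cell '.' (not opp) -> no flip
Dir S: first cell '.' (not opp) -> no flip
Dir SE: first cell '.' (not opp) -> no flip
All flips: (3,2)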